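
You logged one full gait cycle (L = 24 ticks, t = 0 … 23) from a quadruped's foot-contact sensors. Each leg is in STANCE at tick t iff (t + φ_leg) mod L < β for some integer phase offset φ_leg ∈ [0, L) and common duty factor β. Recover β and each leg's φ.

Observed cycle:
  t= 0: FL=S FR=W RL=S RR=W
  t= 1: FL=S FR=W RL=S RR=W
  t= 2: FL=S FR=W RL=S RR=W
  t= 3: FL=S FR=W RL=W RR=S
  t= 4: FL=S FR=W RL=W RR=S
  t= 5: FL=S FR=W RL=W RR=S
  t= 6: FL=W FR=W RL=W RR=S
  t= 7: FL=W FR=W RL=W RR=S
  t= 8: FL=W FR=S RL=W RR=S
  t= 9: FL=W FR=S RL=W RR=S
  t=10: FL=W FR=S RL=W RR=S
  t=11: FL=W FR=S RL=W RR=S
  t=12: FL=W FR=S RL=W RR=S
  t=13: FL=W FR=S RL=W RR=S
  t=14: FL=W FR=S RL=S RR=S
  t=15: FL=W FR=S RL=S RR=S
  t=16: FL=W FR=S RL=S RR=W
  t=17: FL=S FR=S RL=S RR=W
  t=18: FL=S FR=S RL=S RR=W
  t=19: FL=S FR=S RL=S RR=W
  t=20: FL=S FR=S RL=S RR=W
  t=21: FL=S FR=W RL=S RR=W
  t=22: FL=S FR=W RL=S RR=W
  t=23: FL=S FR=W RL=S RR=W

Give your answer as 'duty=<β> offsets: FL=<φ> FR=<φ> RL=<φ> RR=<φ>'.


duty β = stance ticks per leg = 13
FL: stance ticks = 13; W→S at t=17 → φ=7
FR: stance ticks = 13; W→S at t=8 → φ=16
RL: stance ticks = 13; W→S at t=14 → φ=10
RR: stance ticks = 13; W→S at t=3 → φ=21

duty=13 offsets: FL=7 FR=16 RL=10 RR=21


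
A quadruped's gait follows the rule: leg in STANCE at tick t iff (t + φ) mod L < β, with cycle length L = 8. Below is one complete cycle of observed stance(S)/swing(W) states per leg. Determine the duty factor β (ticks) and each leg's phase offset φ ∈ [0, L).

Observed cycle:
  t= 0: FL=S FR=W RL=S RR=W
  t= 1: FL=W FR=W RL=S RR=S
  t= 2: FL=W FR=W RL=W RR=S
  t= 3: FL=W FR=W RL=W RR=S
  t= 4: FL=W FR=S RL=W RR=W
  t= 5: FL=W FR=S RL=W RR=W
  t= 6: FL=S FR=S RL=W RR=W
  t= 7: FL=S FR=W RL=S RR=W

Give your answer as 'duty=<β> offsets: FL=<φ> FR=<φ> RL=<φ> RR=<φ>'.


duty β = stance ticks per leg = 3
FL: stance ticks = 3; W→S at t=6 → φ=2
FR: stance ticks = 3; W→S at t=4 → φ=4
RL: stance ticks = 3; W→S at t=7 → φ=1
RR: stance ticks = 3; W→S at t=1 → φ=7

duty=3 offsets: FL=2 FR=4 RL=1 RR=7


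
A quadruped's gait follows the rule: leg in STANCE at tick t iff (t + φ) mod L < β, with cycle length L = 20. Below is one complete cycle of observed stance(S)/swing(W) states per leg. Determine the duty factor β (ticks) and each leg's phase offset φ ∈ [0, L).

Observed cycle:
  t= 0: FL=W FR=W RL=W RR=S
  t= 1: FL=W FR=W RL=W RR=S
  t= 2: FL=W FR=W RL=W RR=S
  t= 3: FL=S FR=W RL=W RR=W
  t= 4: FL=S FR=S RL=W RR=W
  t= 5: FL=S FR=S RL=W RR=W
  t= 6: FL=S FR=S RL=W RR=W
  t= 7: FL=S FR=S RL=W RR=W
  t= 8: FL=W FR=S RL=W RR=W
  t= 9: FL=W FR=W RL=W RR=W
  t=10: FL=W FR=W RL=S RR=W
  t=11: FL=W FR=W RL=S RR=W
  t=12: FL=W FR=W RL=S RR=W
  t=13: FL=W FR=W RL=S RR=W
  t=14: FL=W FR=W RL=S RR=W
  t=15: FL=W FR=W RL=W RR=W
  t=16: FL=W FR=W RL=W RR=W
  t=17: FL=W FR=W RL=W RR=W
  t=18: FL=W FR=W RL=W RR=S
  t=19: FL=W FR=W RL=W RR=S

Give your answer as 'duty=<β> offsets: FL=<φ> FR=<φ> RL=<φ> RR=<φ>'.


duty β = stance ticks per leg = 5
FL: stance ticks = 5; W→S at t=3 → φ=17
FR: stance ticks = 5; W→S at t=4 → φ=16
RL: stance ticks = 5; W→S at t=10 → φ=10
RR: stance ticks = 5; W→S at t=18 → φ=2

duty=5 offsets: FL=17 FR=16 RL=10 RR=2


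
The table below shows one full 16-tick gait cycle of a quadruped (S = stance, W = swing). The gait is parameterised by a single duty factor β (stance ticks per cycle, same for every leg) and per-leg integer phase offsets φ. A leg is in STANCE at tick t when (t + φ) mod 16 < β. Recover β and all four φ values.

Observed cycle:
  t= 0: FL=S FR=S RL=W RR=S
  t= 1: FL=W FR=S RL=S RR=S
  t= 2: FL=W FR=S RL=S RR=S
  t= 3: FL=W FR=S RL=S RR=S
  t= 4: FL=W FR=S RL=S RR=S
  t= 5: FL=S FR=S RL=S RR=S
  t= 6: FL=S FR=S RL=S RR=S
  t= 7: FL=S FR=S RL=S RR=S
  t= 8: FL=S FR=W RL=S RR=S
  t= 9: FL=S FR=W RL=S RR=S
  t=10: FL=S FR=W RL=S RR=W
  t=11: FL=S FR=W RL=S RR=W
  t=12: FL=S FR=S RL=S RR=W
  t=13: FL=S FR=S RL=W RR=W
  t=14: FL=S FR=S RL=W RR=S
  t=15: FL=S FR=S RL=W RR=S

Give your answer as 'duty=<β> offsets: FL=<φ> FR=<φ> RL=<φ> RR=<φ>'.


duty β = stance ticks per leg = 12
FL: stance ticks = 12; W→S at t=5 → φ=11
FR: stance ticks = 12; W→S at t=12 → φ=4
RL: stance ticks = 12; W→S at t=1 → φ=15
RR: stance ticks = 12; W→S at t=14 → φ=2

duty=12 offsets: FL=11 FR=4 RL=15 RR=2


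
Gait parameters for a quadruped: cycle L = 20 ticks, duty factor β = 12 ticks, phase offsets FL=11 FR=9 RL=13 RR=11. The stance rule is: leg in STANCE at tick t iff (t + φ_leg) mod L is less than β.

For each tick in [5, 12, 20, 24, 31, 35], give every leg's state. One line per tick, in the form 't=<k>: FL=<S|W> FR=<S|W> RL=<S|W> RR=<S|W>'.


t=5: phase=(16,14,18,16) vs β=12 → FL=W FR=W RL=W RR=W
t=12: phase=(3,1,5,3) vs β=12 → FL=S FR=S RL=S RR=S
t=20: phase=(11,9,13,11) vs β=12 → FL=S FR=S RL=W RR=S
t=24: phase=(15,13,17,15) vs β=12 → FL=W FR=W RL=W RR=W
t=31: phase=(2,0,4,2) vs β=12 → FL=S FR=S RL=S RR=S
t=35: phase=(6,4,8,6) vs β=12 → FL=S FR=S RL=S RR=S

t=5: FL=W FR=W RL=W RR=W
t=12: FL=S FR=S RL=S RR=S
t=20: FL=S FR=S RL=W RR=S
t=24: FL=W FR=W RL=W RR=W
t=31: FL=S FR=S RL=S RR=S
t=35: FL=S FR=S RL=S RR=S


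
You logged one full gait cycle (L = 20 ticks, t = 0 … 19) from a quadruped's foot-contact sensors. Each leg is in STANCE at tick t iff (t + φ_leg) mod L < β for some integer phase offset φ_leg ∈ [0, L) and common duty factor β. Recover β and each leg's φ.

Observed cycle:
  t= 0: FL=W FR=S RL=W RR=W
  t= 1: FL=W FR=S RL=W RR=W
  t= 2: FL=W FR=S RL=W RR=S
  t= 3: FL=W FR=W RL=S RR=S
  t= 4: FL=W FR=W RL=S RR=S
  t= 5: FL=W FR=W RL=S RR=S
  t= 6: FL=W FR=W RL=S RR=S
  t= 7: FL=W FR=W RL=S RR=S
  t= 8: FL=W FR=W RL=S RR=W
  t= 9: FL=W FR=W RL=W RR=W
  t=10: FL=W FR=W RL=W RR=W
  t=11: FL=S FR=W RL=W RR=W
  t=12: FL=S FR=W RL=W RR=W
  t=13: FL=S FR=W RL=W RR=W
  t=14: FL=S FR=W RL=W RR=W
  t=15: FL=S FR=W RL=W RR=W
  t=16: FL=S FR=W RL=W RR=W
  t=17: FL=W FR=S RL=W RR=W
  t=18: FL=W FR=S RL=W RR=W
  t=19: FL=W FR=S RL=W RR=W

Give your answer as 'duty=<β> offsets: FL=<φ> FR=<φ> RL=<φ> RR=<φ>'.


duty=6 offsets: FL=9 FR=3 RL=17 RR=18

duty β = stance ticks per leg = 6
FL: stance ticks = 6; W→S at t=11 → φ=9
FR: stance ticks = 6; W→S at t=17 → φ=3
RL: stance ticks = 6; W→S at t=3 → φ=17
RR: stance ticks = 6; W→S at t=2 → φ=18


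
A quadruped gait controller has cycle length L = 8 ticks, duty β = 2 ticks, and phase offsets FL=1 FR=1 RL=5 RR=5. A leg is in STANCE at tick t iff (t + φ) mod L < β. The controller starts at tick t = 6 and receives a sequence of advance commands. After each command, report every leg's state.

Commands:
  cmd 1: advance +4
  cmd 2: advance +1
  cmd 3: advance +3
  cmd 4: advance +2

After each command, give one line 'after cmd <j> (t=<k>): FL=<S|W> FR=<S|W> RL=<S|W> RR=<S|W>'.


start t=6: FL=W FR=W RL=W RR=W
cmd 1: advance +4 → t=10, phase=(3,3,7,7) → FL=W FR=W RL=W RR=W
cmd 2: advance +1 → t=11, phase=(4,4,0,0) → FL=W FR=W RL=S RR=S
cmd 3: advance +3 → t=14, phase=(7,7,3,3) → FL=W FR=W RL=W RR=W
cmd 4: advance +2 → t=16, phase=(1,1,5,5) → FL=S FR=S RL=W RR=W

after cmd 1 (t=10): FL=W FR=W RL=W RR=W
after cmd 2 (t=11): FL=W FR=W RL=S RR=S
after cmd 3 (t=14): FL=W FR=W RL=W RR=W
after cmd 4 (t=16): FL=S FR=S RL=W RR=W


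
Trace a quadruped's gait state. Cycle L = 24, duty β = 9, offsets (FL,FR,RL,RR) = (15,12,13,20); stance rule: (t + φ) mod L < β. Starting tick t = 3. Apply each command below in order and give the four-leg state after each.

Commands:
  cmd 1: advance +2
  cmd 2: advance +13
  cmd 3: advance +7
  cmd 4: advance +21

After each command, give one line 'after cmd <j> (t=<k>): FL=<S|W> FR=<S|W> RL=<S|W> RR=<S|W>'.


start t=3: FL=W FR=W RL=W RR=W
cmd 1: advance +2 → t=5, phase=(20,17,18,1) → FL=W FR=W RL=W RR=S
cmd 2: advance +13 → t=18, phase=(9,6,7,14) → FL=W FR=S RL=S RR=W
cmd 3: advance +7 → t=25, phase=(16,13,14,21) → FL=W FR=W RL=W RR=W
cmd 4: advance +21 → t=46, phase=(13,10,11,18) → FL=W FR=W RL=W RR=W

after cmd 1 (t=5): FL=W FR=W RL=W RR=S
after cmd 2 (t=18): FL=W FR=S RL=S RR=W
after cmd 3 (t=25): FL=W FR=W RL=W RR=W
after cmd 4 (t=46): FL=W FR=W RL=W RR=W


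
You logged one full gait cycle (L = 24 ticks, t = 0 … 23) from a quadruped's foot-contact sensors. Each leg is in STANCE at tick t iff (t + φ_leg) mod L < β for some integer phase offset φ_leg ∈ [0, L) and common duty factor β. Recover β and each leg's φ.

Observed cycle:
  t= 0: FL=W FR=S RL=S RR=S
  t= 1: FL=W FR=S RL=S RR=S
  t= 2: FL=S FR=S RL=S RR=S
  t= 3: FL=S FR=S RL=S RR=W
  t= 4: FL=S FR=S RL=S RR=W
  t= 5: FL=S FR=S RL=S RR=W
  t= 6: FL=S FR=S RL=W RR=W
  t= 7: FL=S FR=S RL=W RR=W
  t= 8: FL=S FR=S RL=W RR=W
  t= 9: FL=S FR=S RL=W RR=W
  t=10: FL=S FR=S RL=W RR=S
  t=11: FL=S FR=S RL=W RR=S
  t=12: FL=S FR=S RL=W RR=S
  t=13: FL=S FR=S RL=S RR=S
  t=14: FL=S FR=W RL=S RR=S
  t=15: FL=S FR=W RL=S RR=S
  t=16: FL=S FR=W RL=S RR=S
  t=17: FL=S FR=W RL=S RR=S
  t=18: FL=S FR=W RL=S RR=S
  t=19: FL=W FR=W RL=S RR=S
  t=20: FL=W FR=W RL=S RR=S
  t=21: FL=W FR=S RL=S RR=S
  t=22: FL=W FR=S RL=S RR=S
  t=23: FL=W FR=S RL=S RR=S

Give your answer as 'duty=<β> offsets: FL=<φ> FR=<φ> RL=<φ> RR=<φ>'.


duty β = stance ticks per leg = 17
FL: stance ticks = 17; W→S at t=2 → φ=22
FR: stance ticks = 17; W→S at t=21 → φ=3
RL: stance ticks = 17; W→S at t=13 → φ=11
RR: stance ticks = 17; W→S at t=10 → φ=14

duty=17 offsets: FL=22 FR=3 RL=11 RR=14


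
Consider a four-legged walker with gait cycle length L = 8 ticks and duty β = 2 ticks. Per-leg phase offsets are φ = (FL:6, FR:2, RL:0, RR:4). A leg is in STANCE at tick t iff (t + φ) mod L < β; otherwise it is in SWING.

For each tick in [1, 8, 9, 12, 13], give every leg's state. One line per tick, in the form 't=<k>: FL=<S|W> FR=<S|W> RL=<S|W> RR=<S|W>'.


t=1: phase=(7,3,1,5) vs β=2 → FL=W FR=W RL=S RR=W
t=8: phase=(6,2,0,4) vs β=2 → FL=W FR=W RL=S RR=W
t=9: phase=(7,3,1,5) vs β=2 → FL=W FR=W RL=S RR=W
t=12: phase=(2,6,4,0) vs β=2 → FL=W FR=W RL=W RR=S
t=13: phase=(3,7,5,1) vs β=2 → FL=W FR=W RL=W RR=S

t=1: FL=W FR=W RL=S RR=W
t=8: FL=W FR=W RL=S RR=W
t=9: FL=W FR=W RL=S RR=W
t=12: FL=W FR=W RL=W RR=S
t=13: FL=W FR=W RL=W RR=S


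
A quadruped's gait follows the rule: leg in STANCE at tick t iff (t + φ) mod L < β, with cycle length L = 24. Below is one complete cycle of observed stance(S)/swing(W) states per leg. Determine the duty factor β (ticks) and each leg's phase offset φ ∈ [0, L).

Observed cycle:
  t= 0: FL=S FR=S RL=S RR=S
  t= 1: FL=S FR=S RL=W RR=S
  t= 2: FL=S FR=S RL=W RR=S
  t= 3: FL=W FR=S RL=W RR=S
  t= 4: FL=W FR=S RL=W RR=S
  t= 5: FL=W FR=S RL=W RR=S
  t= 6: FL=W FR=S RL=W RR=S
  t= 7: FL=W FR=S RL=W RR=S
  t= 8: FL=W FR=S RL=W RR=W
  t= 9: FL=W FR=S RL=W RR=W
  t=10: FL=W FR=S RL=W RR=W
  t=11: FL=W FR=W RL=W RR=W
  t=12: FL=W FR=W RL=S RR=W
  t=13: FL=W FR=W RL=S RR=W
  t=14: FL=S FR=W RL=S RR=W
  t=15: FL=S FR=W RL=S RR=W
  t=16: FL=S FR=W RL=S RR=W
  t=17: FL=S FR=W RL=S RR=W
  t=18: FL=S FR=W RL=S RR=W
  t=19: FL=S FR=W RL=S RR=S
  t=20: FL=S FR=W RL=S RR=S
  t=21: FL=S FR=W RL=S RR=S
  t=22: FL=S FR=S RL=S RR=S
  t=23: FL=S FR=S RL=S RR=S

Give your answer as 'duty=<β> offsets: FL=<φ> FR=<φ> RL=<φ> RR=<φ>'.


duty=13 offsets: FL=10 FR=2 RL=12 RR=5

duty β = stance ticks per leg = 13
FL: stance ticks = 13; W→S at t=14 → φ=10
FR: stance ticks = 13; W→S at t=22 → φ=2
RL: stance ticks = 13; W→S at t=12 → φ=12
RR: stance ticks = 13; W→S at t=19 → φ=5


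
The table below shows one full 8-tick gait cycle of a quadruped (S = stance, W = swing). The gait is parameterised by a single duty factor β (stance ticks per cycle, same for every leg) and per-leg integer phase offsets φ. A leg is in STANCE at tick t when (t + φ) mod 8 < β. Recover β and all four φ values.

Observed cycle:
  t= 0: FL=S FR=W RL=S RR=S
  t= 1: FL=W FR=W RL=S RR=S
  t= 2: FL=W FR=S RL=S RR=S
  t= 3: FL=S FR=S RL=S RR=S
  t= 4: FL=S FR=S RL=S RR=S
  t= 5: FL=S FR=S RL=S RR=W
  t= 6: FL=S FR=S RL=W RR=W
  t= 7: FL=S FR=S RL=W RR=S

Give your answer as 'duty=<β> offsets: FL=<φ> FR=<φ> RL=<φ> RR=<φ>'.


duty β = stance ticks per leg = 6
FL: stance ticks = 6; W→S at t=3 → φ=5
FR: stance ticks = 6; W→S at t=2 → φ=6
RL: stance ticks = 6; W→S at t=0 → φ=0
RR: stance ticks = 6; W→S at t=7 → φ=1

duty=6 offsets: FL=5 FR=6 RL=0 RR=1


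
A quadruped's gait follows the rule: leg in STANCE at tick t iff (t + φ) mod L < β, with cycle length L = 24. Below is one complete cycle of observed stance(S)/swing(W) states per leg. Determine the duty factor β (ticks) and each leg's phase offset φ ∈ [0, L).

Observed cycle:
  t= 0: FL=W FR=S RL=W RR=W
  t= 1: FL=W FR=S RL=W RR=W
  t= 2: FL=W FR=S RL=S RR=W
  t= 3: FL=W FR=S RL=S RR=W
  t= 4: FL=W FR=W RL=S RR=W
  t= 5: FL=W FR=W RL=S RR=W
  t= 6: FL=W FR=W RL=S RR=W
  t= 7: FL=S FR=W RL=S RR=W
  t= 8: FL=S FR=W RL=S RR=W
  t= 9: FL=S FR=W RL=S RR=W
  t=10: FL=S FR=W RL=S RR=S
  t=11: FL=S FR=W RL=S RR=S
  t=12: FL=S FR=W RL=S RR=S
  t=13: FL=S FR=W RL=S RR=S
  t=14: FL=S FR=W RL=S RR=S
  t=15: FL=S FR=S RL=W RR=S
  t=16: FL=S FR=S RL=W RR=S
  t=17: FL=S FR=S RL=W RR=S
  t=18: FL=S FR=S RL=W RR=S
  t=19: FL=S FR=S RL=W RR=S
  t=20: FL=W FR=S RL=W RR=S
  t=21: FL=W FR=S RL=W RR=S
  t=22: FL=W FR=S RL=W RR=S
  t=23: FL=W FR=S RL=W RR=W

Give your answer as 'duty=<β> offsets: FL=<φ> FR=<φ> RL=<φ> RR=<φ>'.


duty=13 offsets: FL=17 FR=9 RL=22 RR=14

duty β = stance ticks per leg = 13
FL: stance ticks = 13; W→S at t=7 → φ=17
FR: stance ticks = 13; W→S at t=15 → φ=9
RL: stance ticks = 13; W→S at t=2 → φ=22
RR: stance ticks = 13; W→S at t=10 → φ=14


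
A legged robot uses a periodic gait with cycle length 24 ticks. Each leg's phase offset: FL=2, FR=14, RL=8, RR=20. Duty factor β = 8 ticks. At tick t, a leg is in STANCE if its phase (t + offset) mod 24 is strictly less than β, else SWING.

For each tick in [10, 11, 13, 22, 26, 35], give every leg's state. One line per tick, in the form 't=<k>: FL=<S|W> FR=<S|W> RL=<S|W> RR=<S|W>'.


t=10: phase=(12,0,18,6) vs β=8 → FL=W FR=S RL=W RR=S
t=11: phase=(13,1,19,7) vs β=8 → FL=W FR=S RL=W RR=S
t=13: phase=(15,3,21,9) vs β=8 → FL=W FR=S RL=W RR=W
t=22: phase=(0,12,6,18) vs β=8 → FL=S FR=W RL=S RR=W
t=26: phase=(4,16,10,22) vs β=8 → FL=S FR=W RL=W RR=W
t=35: phase=(13,1,19,7) vs β=8 → FL=W FR=S RL=W RR=S

t=10: FL=W FR=S RL=W RR=S
t=11: FL=W FR=S RL=W RR=S
t=13: FL=W FR=S RL=W RR=W
t=22: FL=S FR=W RL=S RR=W
t=26: FL=S FR=W RL=W RR=W
t=35: FL=W FR=S RL=W RR=S


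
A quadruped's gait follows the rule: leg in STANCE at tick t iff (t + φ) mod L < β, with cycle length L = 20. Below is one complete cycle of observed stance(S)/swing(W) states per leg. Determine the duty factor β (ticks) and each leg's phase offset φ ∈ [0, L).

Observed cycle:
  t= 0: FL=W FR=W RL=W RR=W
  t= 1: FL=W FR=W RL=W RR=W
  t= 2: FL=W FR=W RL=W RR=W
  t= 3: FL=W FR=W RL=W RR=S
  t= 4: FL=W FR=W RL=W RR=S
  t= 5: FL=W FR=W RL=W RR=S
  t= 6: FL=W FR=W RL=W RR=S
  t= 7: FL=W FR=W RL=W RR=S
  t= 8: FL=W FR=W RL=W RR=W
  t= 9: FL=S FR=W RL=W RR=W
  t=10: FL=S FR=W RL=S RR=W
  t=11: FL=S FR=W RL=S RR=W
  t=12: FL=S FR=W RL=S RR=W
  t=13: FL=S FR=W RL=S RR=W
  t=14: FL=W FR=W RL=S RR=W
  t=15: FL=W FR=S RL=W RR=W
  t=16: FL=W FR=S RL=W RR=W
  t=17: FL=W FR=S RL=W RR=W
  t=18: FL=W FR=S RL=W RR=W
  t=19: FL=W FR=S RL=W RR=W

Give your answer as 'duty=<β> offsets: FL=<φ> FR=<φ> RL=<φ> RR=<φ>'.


duty=5 offsets: FL=11 FR=5 RL=10 RR=17

duty β = stance ticks per leg = 5
FL: stance ticks = 5; W→S at t=9 → φ=11
FR: stance ticks = 5; W→S at t=15 → φ=5
RL: stance ticks = 5; W→S at t=10 → φ=10
RR: stance ticks = 5; W→S at t=3 → φ=17


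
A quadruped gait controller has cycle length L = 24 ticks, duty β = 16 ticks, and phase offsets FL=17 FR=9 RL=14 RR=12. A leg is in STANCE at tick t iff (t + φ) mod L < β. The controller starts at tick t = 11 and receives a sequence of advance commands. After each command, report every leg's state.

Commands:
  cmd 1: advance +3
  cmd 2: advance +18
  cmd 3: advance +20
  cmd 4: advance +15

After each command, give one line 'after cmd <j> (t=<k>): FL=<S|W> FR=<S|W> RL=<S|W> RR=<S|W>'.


start t=11: FL=S FR=W RL=S RR=W
cmd 1: advance +3 → t=14, phase=(7,23,4,2) → FL=S FR=W RL=S RR=S
cmd 2: advance +18 → t=32, phase=(1,17,22,20) → FL=S FR=W RL=W RR=W
cmd 3: advance +20 → t=52, phase=(21,13,18,16) → FL=W FR=S RL=W RR=W
cmd 4: advance +15 → t=67, phase=(12,4,9,7) → FL=S FR=S RL=S RR=S

after cmd 1 (t=14): FL=S FR=W RL=S RR=S
after cmd 2 (t=32): FL=S FR=W RL=W RR=W
after cmd 3 (t=52): FL=W FR=S RL=W RR=W
after cmd 4 (t=67): FL=S FR=S RL=S RR=S


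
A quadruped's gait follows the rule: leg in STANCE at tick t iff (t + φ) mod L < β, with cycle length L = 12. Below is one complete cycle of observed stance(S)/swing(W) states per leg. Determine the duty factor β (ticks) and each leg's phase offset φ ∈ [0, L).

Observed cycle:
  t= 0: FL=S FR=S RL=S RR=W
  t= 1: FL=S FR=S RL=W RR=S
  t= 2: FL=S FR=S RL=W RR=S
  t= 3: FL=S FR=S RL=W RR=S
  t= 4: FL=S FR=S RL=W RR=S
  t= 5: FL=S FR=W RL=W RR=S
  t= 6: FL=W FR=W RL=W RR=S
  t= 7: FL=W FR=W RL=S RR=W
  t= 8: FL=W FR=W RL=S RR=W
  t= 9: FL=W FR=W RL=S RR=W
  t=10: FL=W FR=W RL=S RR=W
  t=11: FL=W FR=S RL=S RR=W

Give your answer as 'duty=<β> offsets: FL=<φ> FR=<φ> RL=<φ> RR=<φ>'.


duty β = stance ticks per leg = 6
FL: stance ticks = 6; W→S at t=0 → φ=0
FR: stance ticks = 6; W→S at t=11 → φ=1
RL: stance ticks = 6; W→S at t=7 → φ=5
RR: stance ticks = 6; W→S at t=1 → φ=11

duty=6 offsets: FL=0 FR=1 RL=5 RR=11


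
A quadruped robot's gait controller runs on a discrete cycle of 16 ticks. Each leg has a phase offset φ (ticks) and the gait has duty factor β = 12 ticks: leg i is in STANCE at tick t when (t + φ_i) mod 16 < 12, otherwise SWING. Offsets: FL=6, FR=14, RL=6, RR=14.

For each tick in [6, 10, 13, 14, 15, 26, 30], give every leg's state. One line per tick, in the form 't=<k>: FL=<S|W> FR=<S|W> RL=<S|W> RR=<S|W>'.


t=6: FL=W FR=S RL=W RR=S
t=10: FL=S FR=S RL=S RR=S
t=13: FL=S FR=S RL=S RR=S
t=14: FL=S FR=W RL=S RR=W
t=15: FL=S FR=W RL=S RR=W
t=26: FL=S FR=S RL=S RR=S
t=30: FL=S FR=W RL=S RR=W

t=6: phase=(12,4,12,4) vs β=12 → FL=W FR=S RL=W RR=S
t=10: phase=(0,8,0,8) vs β=12 → FL=S FR=S RL=S RR=S
t=13: phase=(3,11,3,11) vs β=12 → FL=S FR=S RL=S RR=S
t=14: phase=(4,12,4,12) vs β=12 → FL=S FR=W RL=S RR=W
t=15: phase=(5,13,5,13) vs β=12 → FL=S FR=W RL=S RR=W
t=26: phase=(0,8,0,8) vs β=12 → FL=S FR=S RL=S RR=S
t=30: phase=(4,12,4,12) vs β=12 → FL=S FR=W RL=S RR=W


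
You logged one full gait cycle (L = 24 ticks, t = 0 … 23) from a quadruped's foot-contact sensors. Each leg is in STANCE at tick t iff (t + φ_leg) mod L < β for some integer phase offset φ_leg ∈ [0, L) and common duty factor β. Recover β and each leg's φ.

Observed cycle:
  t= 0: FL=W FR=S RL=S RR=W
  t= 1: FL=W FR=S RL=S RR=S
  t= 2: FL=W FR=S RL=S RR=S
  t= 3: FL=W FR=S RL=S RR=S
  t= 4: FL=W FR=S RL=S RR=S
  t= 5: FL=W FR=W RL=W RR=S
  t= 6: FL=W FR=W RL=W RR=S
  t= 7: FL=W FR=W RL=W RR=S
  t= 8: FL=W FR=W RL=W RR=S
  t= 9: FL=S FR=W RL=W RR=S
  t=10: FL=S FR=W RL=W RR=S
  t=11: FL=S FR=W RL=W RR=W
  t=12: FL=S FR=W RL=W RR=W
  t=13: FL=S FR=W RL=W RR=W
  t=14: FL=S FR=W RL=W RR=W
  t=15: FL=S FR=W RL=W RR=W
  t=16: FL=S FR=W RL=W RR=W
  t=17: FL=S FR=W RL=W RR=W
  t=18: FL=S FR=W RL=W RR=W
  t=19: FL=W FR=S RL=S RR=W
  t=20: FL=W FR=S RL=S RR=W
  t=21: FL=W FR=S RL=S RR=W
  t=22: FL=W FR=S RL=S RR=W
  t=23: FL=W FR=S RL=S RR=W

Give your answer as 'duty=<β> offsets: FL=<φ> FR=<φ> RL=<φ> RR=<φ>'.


duty=10 offsets: FL=15 FR=5 RL=5 RR=23

duty β = stance ticks per leg = 10
FL: stance ticks = 10; W→S at t=9 → φ=15
FR: stance ticks = 10; W→S at t=19 → φ=5
RL: stance ticks = 10; W→S at t=19 → φ=5
RR: stance ticks = 10; W→S at t=1 → φ=23


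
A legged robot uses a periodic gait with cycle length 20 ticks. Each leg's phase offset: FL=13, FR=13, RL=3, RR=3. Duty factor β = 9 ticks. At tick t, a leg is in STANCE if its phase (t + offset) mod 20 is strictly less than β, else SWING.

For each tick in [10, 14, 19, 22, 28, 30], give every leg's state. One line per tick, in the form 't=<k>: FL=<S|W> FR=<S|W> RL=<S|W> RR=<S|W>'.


t=10: FL=S FR=S RL=W RR=W
t=14: FL=S FR=S RL=W RR=W
t=19: FL=W FR=W RL=S RR=S
t=22: FL=W FR=W RL=S RR=S
t=28: FL=S FR=S RL=W RR=W
t=30: FL=S FR=S RL=W RR=W

t=10: phase=(3,3,13,13) vs β=9 → FL=S FR=S RL=W RR=W
t=14: phase=(7,7,17,17) vs β=9 → FL=S FR=S RL=W RR=W
t=19: phase=(12,12,2,2) vs β=9 → FL=W FR=W RL=S RR=S
t=22: phase=(15,15,5,5) vs β=9 → FL=W FR=W RL=S RR=S
t=28: phase=(1,1,11,11) vs β=9 → FL=S FR=S RL=W RR=W
t=30: phase=(3,3,13,13) vs β=9 → FL=S FR=S RL=W RR=W


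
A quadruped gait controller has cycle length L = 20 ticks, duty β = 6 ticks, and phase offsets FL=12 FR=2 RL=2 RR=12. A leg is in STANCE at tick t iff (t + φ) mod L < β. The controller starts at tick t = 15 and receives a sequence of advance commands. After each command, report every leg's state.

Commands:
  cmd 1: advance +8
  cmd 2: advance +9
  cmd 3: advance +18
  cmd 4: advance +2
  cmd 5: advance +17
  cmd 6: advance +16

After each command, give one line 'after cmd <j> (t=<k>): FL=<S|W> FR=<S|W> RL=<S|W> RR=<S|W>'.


after cmd 1 (t=23): FL=W FR=S RL=S RR=W
after cmd 2 (t=32): FL=S FR=W RL=W RR=S
after cmd 3 (t=50): FL=S FR=W RL=W RR=S
after cmd 4 (t=52): FL=S FR=W RL=W RR=S
after cmd 5 (t=69): FL=S FR=W RL=W RR=S
after cmd 6 (t=85): FL=W FR=W RL=W RR=W

start t=15: FL=W FR=W RL=W RR=W
cmd 1: advance +8 → t=23, phase=(15,5,5,15) → FL=W FR=S RL=S RR=W
cmd 2: advance +9 → t=32, phase=(4,14,14,4) → FL=S FR=W RL=W RR=S
cmd 3: advance +18 → t=50, phase=(2,12,12,2) → FL=S FR=W RL=W RR=S
cmd 4: advance +2 → t=52, phase=(4,14,14,4) → FL=S FR=W RL=W RR=S
cmd 5: advance +17 → t=69, phase=(1,11,11,1) → FL=S FR=W RL=W RR=S
cmd 6: advance +16 → t=85, phase=(17,7,7,17) → FL=W FR=W RL=W RR=W


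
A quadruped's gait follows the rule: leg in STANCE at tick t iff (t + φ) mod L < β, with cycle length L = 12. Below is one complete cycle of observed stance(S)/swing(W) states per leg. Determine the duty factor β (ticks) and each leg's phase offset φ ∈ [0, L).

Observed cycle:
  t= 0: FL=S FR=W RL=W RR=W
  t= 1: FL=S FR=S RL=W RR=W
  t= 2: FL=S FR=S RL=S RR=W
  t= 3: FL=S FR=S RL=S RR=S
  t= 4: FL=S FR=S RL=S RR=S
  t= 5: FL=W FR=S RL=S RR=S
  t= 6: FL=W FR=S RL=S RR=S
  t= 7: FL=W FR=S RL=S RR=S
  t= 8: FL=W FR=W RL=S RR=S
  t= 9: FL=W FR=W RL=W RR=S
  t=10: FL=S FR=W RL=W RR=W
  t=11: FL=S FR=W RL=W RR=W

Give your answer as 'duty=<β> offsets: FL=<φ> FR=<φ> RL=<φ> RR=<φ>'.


duty=7 offsets: FL=2 FR=11 RL=10 RR=9

duty β = stance ticks per leg = 7
FL: stance ticks = 7; W→S at t=10 → φ=2
FR: stance ticks = 7; W→S at t=1 → φ=11
RL: stance ticks = 7; W→S at t=2 → φ=10
RR: stance ticks = 7; W→S at t=3 → φ=9


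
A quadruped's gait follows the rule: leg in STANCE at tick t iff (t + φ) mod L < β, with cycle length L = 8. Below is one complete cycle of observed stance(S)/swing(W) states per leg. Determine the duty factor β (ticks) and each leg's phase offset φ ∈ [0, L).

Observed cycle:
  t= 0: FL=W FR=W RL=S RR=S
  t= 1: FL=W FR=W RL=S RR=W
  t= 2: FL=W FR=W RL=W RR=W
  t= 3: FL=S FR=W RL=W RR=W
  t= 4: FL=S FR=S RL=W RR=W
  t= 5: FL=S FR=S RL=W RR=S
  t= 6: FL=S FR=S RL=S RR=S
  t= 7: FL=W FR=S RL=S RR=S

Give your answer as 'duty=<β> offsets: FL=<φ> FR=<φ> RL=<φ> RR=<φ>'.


duty=4 offsets: FL=5 FR=4 RL=2 RR=3

duty β = stance ticks per leg = 4
FL: stance ticks = 4; W→S at t=3 → φ=5
FR: stance ticks = 4; W→S at t=4 → φ=4
RL: stance ticks = 4; W→S at t=6 → φ=2
RR: stance ticks = 4; W→S at t=5 → φ=3


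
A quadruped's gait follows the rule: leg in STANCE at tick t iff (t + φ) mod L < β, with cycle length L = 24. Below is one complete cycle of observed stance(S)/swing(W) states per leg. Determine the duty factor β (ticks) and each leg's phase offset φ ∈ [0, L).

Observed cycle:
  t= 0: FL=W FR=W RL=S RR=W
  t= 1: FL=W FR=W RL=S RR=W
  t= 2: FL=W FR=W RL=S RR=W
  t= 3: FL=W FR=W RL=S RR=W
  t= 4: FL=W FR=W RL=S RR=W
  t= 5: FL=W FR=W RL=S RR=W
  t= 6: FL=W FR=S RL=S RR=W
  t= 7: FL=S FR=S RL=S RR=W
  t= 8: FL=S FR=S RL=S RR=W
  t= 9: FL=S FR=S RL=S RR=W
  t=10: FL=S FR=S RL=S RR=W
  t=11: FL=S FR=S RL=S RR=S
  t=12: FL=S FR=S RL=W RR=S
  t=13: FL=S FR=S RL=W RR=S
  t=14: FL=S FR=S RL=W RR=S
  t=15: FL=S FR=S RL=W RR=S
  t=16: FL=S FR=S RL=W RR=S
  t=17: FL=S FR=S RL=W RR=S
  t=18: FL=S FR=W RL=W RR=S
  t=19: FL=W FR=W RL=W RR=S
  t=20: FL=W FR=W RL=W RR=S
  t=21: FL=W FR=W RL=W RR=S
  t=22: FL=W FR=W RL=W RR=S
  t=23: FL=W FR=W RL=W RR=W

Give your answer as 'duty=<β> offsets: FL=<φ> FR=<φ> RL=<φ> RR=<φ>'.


duty β = stance ticks per leg = 12
FL: stance ticks = 12; W→S at t=7 → φ=17
FR: stance ticks = 12; W→S at t=6 → φ=18
RL: stance ticks = 12; W→S at t=0 → φ=0
RR: stance ticks = 12; W→S at t=11 → φ=13

duty=12 offsets: FL=17 FR=18 RL=0 RR=13


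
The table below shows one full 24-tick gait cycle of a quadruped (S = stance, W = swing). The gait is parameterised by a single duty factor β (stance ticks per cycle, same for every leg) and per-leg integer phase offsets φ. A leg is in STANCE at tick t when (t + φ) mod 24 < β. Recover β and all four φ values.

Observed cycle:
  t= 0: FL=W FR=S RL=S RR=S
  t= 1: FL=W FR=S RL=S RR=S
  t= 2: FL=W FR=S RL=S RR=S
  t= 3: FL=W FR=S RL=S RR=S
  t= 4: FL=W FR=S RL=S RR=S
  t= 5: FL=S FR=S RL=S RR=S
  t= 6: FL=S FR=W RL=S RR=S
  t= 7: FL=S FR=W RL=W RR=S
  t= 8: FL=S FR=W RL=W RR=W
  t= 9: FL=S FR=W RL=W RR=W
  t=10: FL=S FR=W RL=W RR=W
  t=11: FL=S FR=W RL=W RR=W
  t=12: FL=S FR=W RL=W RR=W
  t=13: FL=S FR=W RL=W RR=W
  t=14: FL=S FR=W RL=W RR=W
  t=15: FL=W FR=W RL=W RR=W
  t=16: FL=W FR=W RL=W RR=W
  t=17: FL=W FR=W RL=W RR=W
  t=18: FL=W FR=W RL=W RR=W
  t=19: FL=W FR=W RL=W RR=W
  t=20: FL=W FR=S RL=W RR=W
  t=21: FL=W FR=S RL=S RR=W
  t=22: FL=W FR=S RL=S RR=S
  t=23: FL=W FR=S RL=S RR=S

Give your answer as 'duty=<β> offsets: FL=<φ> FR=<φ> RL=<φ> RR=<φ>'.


duty=10 offsets: FL=19 FR=4 RL=3 RR=2

duty β = stance ticks per leg = 10
FL: stance ticks = 10; W→S at t=5 → φ=19
FR: stance ticks = 10; W→S at t=20 → φ=4
RL: stance ticks = 10; W→S at t=21 → φ=3
RR: stance ticks = 10; W→S at t=22 → φ=2


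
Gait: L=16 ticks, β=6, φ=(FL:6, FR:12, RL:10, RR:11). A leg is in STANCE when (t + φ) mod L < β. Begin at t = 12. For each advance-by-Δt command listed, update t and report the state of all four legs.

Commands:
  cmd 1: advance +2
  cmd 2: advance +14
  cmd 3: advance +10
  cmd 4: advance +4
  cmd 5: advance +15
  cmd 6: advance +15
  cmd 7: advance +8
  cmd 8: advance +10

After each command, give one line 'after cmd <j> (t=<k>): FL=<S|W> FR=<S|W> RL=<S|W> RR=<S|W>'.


start t=12: FL=S FR=W RL=W RR=W
cmd 1: advance +2 → t=14, phase=(4,10,8,9) → FL=S FR=W RL=W RR=W
cmd 2: advance +14 → t=28, phase=(2,8,6,7) → FL=S FR=W RL=W RR=W
cmd 3: advance +10 → t=38, phase=(12,2,0,1) → FL=W FR=S RL=S RR=S
cmd 4: advance +4 → t=42, phase=(0,6,4,5) → FL=S FR=W RL=S RR=S
cmd 5: advance +15 → t=57, phase=(15,5,3,4) → FL=W FR=S RL=S RR=S
cmd 6: advance +15 → t=72, phase=(14,4,2,3) → FL=W FR=S RL=S RR=S
cmd 7: advance +8 → t=80, phase=(6,12,10,11) → FL=W FR=W RL=W RR=W
cmd 8: advance +10 → t=90, phase=(0,6,4,5) → FL=S FR=W RL=S RR=S

after cmd 1 (t=14): FL=S FR=W RL=W RR=W
after cmd 2 (t=28): FL=S FR=W RL=W RR=W
after cmd 3 (t=38): FL=W FR=S RL=S RR=S
after cmd 4 (t=42): FL=S FR=W RL=S RR=S
after cmd 5 (t=57): FL=W FR=S RL=S RR=S
after cmd 6 (t=72): FL=W FR=S RL=S RR=S
after cmd 7 (t=80): FL=W FR=W RL=W RR=W
after cmd 8 (t=90): FL=S FR=W RL=S RR=S


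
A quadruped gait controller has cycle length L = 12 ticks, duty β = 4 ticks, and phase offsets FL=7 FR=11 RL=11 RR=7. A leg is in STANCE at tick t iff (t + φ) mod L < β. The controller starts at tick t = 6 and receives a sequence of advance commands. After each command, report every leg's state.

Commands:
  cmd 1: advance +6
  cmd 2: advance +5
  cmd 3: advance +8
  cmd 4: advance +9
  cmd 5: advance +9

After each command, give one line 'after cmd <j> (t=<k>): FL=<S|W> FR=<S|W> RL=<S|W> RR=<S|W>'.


start t=6: FL=S FR=W RL=W RR=S
cmd 1: advance +6 → t=12, phase=(7,11,11,7) → FL=W FR=W RL=W RR=W
cmd 2: advance +5 → t=17, phase=(0,4,4,0) → FL=S FR=W RL=W RR=S
cmd 3: advance +8 → t=25, phase=(8,0,0,8) → FL=W FR=S RL=S RR=W
cmd 4: advance +9 → t=34, phase=(5,9,9,5) → FL=W FR=W RL=W RR=W
cmd 5: advance +9 → t=43, phase=(2,6,6,2) → FL=S FR=W RL=W RR=S

after cmd 1 (t=12): FL=W FR=W RL=W RR=W
after cmd 2 (t=17): FL=S FR=W RL=W RR=S
after cmd 3 (t=25): FL=W FR=S RL=S RR=W
after cmd 4 (t=34): FL=W FR=W RL=W RR=W
after cmd 5 (t=43): FL=S FR=W RL=W RR=S


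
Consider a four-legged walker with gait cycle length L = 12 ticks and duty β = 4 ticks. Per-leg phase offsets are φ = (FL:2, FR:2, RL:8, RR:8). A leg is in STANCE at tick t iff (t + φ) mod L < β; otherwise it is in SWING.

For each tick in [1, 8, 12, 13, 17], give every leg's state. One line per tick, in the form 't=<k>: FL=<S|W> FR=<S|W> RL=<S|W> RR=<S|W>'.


t=1: FL=S FR=S RL=W RR=W
t=8: FL=W FR=W RL=W RR=W
t=12: FL=S FR=S RL=W RR=W
t=13: FL=S FR=S RL=W RR=W
t=17: FL=W FR=W RL=S RR=S

t=1: phase=(3,3,9,9) vs β=4 → FL=S FR=S RL=W RR=W
t=8: phase=(10,10,4,4) vs β=4 → FL=W FR=W RL=W RR=W
t=12: phase=(2,2,8,8) vs β=4 → FL=S FR=S RL=W RR=W
t=13: phase=(3,3,9,9) vs β=4 → FL=S FR=S RL=W RR=W
t=17: phase=(7,7,1,1) vs β=4 → FL=W FR=W RL=S RR=S


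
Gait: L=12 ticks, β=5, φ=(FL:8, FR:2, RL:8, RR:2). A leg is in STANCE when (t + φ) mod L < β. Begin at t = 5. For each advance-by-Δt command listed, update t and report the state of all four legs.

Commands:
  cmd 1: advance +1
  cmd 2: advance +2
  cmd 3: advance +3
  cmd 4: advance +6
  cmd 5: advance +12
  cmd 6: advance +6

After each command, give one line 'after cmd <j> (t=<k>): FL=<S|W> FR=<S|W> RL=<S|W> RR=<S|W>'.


start t=5: FL=S FR=W RL=S RR=W
cmd 1: advance +1 → t=6, phase=(2,8,2,8) → FL=S FR=W RL=S RR=W
cmd 2: advance +2 → t=8, phase=(4,10,4,10) → FL=S FR=W RL=S RR=W
cmd 3: advance +3 → t=11, phase=(7,1,7,1) → FL=W FR=S RL=W RR=S
cmd 4: advance +6 → t=17, phase=(1,7,1,7) → FL=S FR=W RL=S RR=W
cmd 5: advance +12 → t=29, phase=(1,7,1,7) → FL=S FR=W RL=S RR=W
cmd 6: advance +6 → t=35, phase=(7,1,7,1) → FL=W FR=S RL=W RR=S

after cmd 1 (t=6): FL=S FR=W RL=S RR=W
after cmd 2 (t=8): FL=S FR=W RL=S RR=W
after cmd 3 (t=11): FL=W FR=S RL=W RR=S
after cmd 4 (t=17): FL=S FR=W RL=S RR=W
after cmd 5 (t=29): FL=S FR=W RL=S RR=W
after cmd 6 (t=35): FL=W FR=S RL=W RR=S


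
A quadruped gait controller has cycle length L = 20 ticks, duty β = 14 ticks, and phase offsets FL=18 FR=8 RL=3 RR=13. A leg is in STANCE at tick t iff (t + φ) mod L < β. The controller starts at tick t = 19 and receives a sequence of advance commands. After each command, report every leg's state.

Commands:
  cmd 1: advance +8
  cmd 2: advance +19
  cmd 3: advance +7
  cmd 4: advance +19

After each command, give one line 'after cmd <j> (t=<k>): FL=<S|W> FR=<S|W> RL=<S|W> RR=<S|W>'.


after cmd 1 (t=27): FL=S FR=W RL=S RR=S
after cmd 2 (t=46): FL=S FR=W RL=S RR=W
after cmd 3 (t=53): FL=S FR=S RL=W RR=S
after cmd 4 (t=72): FL=S FR=S RL=W RR=S

start t=19: FL=W FR=S RL=S RR=S
cmd 1: advance +8 → t=27, phase=(5,15,10,0) → FL=S FR=W RL=S RR=S
cmd 2: advance +19 → t=46, phase=(4,14,9,19) → FL=S FR=W RL=S RR=W
cmd 3: advance +7 → t=53, phase=(11,1,16,6) → FL=S FR=S RL=W RR=S
cmd 4: advance +19 → t=72, phase=(10,0,15,5) → FL=S FR=S RL=W RR=S


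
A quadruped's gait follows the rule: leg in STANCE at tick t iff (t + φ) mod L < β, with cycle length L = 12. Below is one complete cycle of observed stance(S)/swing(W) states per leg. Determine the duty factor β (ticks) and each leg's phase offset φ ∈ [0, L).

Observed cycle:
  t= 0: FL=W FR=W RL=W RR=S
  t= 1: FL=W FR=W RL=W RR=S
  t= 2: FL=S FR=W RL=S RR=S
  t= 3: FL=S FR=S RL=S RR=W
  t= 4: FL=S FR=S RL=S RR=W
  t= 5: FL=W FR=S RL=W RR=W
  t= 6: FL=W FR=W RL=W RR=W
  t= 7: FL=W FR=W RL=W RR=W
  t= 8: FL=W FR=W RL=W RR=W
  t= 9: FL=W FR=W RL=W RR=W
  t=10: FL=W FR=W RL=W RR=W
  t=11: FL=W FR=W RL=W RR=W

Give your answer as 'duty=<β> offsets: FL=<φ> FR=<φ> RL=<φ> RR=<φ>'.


duty β = stance ticks per leg = 3
FL: stance ticks = 3; W→S at t=2 → φ=10
FR: stance ticks = 3; W→S at t=3 → φ=9
RL: stance ticks = 3; W→S at t=2 → φ=10
RR: stance ticks = 3; W→S at t=0 → φ=0

duty=3 offsets: FL=10 FR=9 RL=10 RR=0


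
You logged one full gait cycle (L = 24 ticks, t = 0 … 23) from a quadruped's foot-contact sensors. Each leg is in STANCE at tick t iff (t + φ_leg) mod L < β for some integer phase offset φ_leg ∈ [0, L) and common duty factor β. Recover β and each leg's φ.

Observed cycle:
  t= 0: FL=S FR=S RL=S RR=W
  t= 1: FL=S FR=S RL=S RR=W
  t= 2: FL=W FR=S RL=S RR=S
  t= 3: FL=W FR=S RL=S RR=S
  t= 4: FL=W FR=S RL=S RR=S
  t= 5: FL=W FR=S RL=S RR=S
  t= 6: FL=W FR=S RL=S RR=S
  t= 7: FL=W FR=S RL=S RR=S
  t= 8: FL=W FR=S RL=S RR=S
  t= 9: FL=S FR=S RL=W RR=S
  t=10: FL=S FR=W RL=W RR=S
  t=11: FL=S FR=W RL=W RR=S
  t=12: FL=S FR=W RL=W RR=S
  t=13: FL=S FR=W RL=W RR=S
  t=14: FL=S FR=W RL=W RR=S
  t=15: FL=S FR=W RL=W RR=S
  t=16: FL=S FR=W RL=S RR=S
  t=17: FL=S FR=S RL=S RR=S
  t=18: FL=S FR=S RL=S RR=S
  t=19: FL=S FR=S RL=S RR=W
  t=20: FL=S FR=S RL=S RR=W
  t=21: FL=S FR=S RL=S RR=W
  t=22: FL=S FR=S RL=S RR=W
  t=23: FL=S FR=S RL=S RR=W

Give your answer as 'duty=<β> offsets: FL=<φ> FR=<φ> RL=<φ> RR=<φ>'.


duty β = stance ticks per leg = 17
FL: stance ticks = 17; W→S at t=9 → φ=15
FR: stance ticks = 17; W→S at t=17 → φ=7
RL: stance ticks = 17; W→S at t=16 → φ=8
RR: stance ticks = 17; W→S at t=2 → φ=22

duty=17 offsets: FL=15 FR=7 RL=8 RR=22


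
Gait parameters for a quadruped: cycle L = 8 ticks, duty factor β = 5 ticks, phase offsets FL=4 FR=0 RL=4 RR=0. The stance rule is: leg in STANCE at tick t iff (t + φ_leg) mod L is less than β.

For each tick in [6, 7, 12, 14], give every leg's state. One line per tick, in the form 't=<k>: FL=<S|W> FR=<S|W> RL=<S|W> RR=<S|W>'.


t=6: phase=(2,6,2,6) vs β=5 → FL=S FR=W RL=S RR=W
t=7: phase=(3,7,3,7) vs β=5 → FL=S FR=W RL=S RR=W
t=12: phase=(0,4,0,4) vs β=5 → FL=S FR=S RL=S RR=S
t=14: phase=(2,6,2,6) vs β=5 → FL=S FR=W RL=S RR=W

t=6: FL=S FR=W RL=S RR=W
t=7: FL=S FR=W RL=S RR=W
t=12: FL=S FR=S RL=S RR=S
t=14: FL=S FR=W RL=S RR=W


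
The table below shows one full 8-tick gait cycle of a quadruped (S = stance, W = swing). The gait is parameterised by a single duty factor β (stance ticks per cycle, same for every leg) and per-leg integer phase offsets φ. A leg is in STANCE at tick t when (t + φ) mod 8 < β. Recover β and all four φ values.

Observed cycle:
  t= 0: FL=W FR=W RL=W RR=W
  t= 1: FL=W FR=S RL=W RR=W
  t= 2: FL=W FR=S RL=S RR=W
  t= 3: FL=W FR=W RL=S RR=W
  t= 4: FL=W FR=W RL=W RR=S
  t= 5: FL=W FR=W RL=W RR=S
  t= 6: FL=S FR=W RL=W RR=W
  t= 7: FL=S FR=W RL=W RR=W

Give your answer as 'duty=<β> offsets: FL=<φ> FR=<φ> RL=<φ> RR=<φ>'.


duty β = stance ticks per leg = 2
FL: stance ticks = 2; W→S at t=6 → φ=2
FR: stance ticks = 2; W→S at t=1 → φ=7
RL: stance ticks = 2; W→S at t=2 → φ=6
RR: stance ticks = 2; W→S at t=4 → φ=4

duty=2 offsets: FL=2 FR=7 RL=6 RR=4


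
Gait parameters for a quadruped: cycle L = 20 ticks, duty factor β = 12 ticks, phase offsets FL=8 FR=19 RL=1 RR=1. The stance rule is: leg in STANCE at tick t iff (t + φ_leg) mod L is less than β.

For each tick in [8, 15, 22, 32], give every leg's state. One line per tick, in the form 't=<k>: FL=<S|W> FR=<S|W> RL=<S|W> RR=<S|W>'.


t=8: FL=W FR=S RL=S RR=S
t=15: FL=S FR=W RL=W RR=W
t=22: FL=S FR=S RL=S RR=S
t=32: FL=S FR=S RL=W RR=W

t=8: phase=(16,7,9,9) vs β=12 → FL=W FR=S RL=S RR=S
t=15: phase=(3,14,16,16) vs β=12 → FL=S FR=W RL=W RR=W
t=22: phase=(10,1,3,3) vs β=12 → FL=S FR=S RL=S RR=S
t=32: phase=(0,11,13,13) vs β=12 → FL=S FR=S RL=W RR=W


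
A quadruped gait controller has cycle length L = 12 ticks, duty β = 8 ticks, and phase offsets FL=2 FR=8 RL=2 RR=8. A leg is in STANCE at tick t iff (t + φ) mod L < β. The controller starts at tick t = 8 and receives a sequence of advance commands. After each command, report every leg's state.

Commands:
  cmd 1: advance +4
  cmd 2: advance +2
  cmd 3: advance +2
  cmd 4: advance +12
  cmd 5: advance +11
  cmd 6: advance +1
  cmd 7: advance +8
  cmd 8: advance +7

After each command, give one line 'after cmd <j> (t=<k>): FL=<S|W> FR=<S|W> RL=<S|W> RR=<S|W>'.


start t=8: FL=W FR=S RL=W RR=S
cmd 1: advance +4 → t=12, phase=(2,8,2,8) → FL=S FR=W RL=S RR=W
cmd 2: advance +2 → t=14, phase=(4,10,4,10) → FL=S FR=W RL=S RR=W
cmd 3: advance +2 → t=16, phase=(6,0,6,0) → FL=S FR=S RL=S RR=S
cmd 4: advance +12 → t=28, phase=(6,0,6,0) → FL=S FR=S RL=S RR=S
cmd 5: advance +11 → t=39, phase=(5,11,5,11) → FL=S FR=W RL=S RR=W
cmd 6: advance +1 → t=40, phase=(6,0,6,0) → FL=S FR=S RL=S RR=S
cmd 7: advance +8 → t=48, phase=(2,8,2,8) → FL=S FR=W RL=S RR=W
cmd 8: advance +7 → t=55, phase=(9,3,9,3) → FL=W FR=S RL=W RR=S

after cmd 1 (t=12): FL=S FR=W RL=S RR=W
after cmd 2 (t=14): FL=S FR=W RL=S RR=W
after cmd 3 (t=16): FL=S FR=S RL=S RR=S
after cmd 4 (t=28): FL=S FR=S RL=S RR=S
after cmd 5 (t=39): FL=S FR=W RL=S RR=W
after cmd 6 (t=40): FL=S FR=S RL=S RR=S
after cmd 7 (t=48): FL=S FR=W RL=S RR=W
after cmd 8 (t=55): FL=W FR=S RL=W RR=S


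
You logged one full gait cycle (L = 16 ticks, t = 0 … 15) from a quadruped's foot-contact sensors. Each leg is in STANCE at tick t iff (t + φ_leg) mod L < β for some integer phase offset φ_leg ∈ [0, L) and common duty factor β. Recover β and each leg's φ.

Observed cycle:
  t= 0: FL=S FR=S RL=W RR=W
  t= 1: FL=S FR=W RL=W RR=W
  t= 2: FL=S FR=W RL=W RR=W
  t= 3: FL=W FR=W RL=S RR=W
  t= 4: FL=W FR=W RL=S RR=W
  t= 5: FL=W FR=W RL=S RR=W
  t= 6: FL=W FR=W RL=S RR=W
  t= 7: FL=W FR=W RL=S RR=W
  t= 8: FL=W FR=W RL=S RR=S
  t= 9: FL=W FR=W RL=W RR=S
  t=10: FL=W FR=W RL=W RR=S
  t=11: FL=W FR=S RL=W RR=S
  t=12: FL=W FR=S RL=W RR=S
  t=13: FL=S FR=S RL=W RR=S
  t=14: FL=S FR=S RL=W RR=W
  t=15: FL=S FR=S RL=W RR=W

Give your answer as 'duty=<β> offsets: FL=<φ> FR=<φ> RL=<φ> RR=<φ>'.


duty β = stance ticks per leg = 6
FL: stance ticks = 6; W→S at t=13 → φ=3
FR: stance ticks = 6; W→S at t=11 → φ=5
RL: stance ticks = 6; W→S at t=3 → φ=13
RR: stance ticks = 6; W→S at t=8 → φ=8

duty=6 offsets: FL=3 FR=5 RL=13 RR=8


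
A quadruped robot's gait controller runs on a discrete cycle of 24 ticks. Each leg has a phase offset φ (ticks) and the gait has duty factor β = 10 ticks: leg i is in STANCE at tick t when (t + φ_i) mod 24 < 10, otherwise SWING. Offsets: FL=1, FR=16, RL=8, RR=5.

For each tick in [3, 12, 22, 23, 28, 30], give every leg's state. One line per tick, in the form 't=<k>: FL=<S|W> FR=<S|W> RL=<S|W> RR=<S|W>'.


t=3: phase=(4,19,11,8) vs β=10 → FL=S FR=W RL=W RR=S
t=12: phase=(13,4,20,17) vs β=10 → FL=W FR=S RL=W RR=W
t=22: phase=(23,14,6,3) vs β=10 → FL=W FR=W RL=S RR=S
t=23: phase=(0,15,7,4) vs β=10 → FL=S FR=W RL=S RR=S
t=28: phase=(5,20,12,9) vs β=10 → FL=S FR=W RL=W RR=S
t=30: phase=(7,22,14,11) vs β=10 → FL=S FR=W RL=W RR=W

t=3: FL=S FR=W RL=W RR=S
t=12: FL=W FR=S RL=W RR=W
t=22: FL=W FR=W RL=S RR=S
t=23: FL=S FR=W RL=S RR=S
t=28: FL=S FR=W RL=W RR=S
t=30: FL=S FR=W RL=W RR=W


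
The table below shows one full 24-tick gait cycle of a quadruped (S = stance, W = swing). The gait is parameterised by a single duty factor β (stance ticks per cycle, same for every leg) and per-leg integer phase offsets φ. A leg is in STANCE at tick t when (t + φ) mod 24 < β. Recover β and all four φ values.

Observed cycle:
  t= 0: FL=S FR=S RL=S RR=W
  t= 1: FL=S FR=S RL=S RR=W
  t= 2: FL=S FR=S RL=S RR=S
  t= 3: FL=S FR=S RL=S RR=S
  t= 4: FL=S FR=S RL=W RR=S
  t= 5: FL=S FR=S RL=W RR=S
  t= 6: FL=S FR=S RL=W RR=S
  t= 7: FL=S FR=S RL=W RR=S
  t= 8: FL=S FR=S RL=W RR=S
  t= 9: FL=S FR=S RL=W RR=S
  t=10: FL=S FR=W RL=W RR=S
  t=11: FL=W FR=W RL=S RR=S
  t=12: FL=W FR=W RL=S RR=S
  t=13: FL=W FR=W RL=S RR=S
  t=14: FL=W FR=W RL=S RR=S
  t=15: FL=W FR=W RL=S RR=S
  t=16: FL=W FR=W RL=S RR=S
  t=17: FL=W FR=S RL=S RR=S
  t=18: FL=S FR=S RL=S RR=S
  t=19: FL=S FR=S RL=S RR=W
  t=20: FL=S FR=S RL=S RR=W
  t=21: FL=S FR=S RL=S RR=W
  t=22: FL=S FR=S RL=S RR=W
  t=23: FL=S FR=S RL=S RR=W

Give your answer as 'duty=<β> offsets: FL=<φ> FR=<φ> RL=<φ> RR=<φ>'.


duty=17 offsets: FL=6 FR=7 RL=13 RR=22

duty β = stance ticks per leg = 17
FL: stance ticks = 17; W→S at t=18 → φ=6
FR: stance ticks = 17; W→S at t=17 → φ=7
RL: stance ticks = 17; W→S at t=11 → φ=13
RR: stance ticks = 17; W→S at t=2 → φ=22
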